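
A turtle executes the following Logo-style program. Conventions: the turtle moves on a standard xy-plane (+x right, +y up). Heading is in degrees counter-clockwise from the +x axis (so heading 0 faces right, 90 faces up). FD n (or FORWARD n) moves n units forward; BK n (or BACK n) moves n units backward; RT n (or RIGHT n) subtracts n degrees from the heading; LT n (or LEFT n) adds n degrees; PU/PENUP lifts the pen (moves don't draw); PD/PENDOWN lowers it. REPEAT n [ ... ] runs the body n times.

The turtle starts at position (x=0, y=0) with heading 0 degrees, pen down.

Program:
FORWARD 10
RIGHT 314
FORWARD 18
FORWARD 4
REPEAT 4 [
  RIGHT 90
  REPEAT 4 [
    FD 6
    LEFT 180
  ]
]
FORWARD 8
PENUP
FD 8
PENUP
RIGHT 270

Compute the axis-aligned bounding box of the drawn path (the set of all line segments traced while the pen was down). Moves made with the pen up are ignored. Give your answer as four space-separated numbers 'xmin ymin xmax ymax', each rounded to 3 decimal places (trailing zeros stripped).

Executing turtle program step by step:
Start: pos=(0,0), heading=0, pen down
FD 10: (0,0) -> (10,0) [heading=0, draw]
RT 314: heading 0 -> 46
FD 18: (10,0) -> (22.504,12.948) [heading=46, draw]
FD 4: (22.504,12.948) -> (25.282,15.825) [heading=46, draw]
REPEAT 4 [
  -- iteration 1/4 --
  RT 90: heading 46 -> 316
  REPEAT 4 [
    -- iteration 1/4 --
    FD 6: (25.282,15.825) -> (29.599,11.658) [heading=316, draw]
    LT 180: heading 316 -> 136
    -- iteration 2/4 --
    FD 6: (29.599,11.658) -> (25.282,15.825) [heading=136, draw]
    LT 180: heading 136 -> 316
    -- iteration 3/4 --
    FD 6: (25.282,15.825) -> (29.599,11.658) [heading=316, draw]
    LT 180: heading 316 -> 136
    -- iteration 4/4 --
    FD 6: (29.599,11.658) -> (25.282,15.825) [heading=136, draw]
    LT 180: heading 136 -> 316
  ]
  -- iteration 2/4 --
  RT 90: heading 316 -> 226
  REPEAT 4 [
    -- iteration 1/4 --
    FD 6: (25.282,15.825) -> (21.115,11.509) [heading=226, draw]
    LT 180: heading 226 -> 46
    -- iteration 2/4 --
    FD 6: (21.115,11.509) -> (25.282,15.825) [heading=46, draw]
    LT 180: heading 46 -> 226
    -- iteration 3/4 --
    FD 6: (25.282,15.825) -> (21.115,11.509) [heading=226, draw]
    LT 180: heading 226 -> 46
    -- iteration 4/4 --
    FD 6: (21.115,11.509) -> (25.282,15.825) [heading=46, draw]
    LT 180: heading 46 -> 226
  ]
  -- iteration 3/4 --
  RT 90: heading 226 -> 136
  REPEAT 4 [
    -- iteration 1/4 --
    FD 6: (25.282,15.825) -> (20.966,19.993) [heading=136, draw]
    LT 180: heading 136 -> 316
    -- iteration 2/4 --
    FD 6: (20.966,19.993) -> (25.282,15.825) [heading=316, draw]
    LT 180: heading 316 -> 136
    -- iteration 3/4 --
    FD 6: (25.282,15.825) -> (20.966,19.993) [heading=136, draw]
    LT 180: heading 136 -> 316
    -- iteration 4/4 --
    FD 6: (20.966,19.993) -> (25.282,15.825) [heading=316, draw]
    LT 180: heading 316 -> 136
  ]
  -- iteration 4/4 --
  RT 90: heading 136 -> 46
  REPEAT 4 [
    -- iteration 1/4 --
    FD 6: (25.282,15.825) -> (29.45,20.142) [heading=46, draw]
    LT 180: heading 46 -> 226
    -- iteration 2/4 --
    FD 6: (29.45,20.142) -> (25.282,15.825) [heading=226, draw]
    LT 180: heading 226 -> 46
    -- iteration 3/4 --
    FD 6: (25.282,15.825) -> (29.45,20.142) [heading=46, draw]
    LT 180: heading 46 -> 226
    -- iteration 4/4 --
    FD 6: (29.45,20.142) -> (25.282,15.825) [heading=226, draw]
    LT 180: heading 226 -> 46
  ]
]
FD 8: (25.282,15.825) -> (30.84,21.58) [heading=46, draw]
PU: pen up
FD 8: (30.84,21.58) -> (36.397,27.335) [heading=46, move]
PU: pen up
RT 270: heading 46 -> 136
Final: pos=(36.397,27.335), heading=136, 20 segment(s) drawn

Segment endpoints: x in {0, 10, 20.966, 21.115, 21.115, 22.504, 25.282, 25.282, 25.282, 25.282, 25.282, 29.45, 29.599, 29.599, 30.84}, y in {0, 11.509, 11.658, 12.948, 15.825, 15.825, 15.825, 15.825, 19.993, 20.142, 21.58}
xmin=0, ymin=0, xmax=30.84, ymax=21.58

Answer: 0 0 30.84 21.58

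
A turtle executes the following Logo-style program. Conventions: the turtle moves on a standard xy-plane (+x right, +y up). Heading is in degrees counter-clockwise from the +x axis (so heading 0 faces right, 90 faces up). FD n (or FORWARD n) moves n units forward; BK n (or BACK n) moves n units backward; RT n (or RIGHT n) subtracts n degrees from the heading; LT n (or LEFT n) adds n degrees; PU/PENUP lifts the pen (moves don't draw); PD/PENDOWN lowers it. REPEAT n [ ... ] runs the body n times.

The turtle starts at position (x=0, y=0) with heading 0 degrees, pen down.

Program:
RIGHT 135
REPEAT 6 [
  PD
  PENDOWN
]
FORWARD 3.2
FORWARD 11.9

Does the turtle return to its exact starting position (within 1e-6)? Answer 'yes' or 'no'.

Executing turtle program step by step:
Start: pos=(0,0), heading=0, pen down
RT 135: heading 0 -> 225
REPEAT 6 [
  -- iteration 1/6 --
  PD: pen down
  PD: pen down
  -- iteration 2/6 --
  PD: pen down
  PD: pen down
  -- iteration 3/6 --
  PD: pen down
  PD: pen down
  -- iteration 4/6 --
  PD: pen down
  PD: pen down
  -- iteration 5/6 --
  PD: pen down
  PD: pen down
  -- iteration 6/6 --
  PD: pen down
  PD: pen down
]
FD 3.2: (0,0) -> (-2.263,-2.263) [heading=225, draw]
FD 11.9: (-2.263,-2.263) -> (-10.677,-10.677) [heading=225, draw]
Final: pos=(-10.677,-10.677), heading=225, 2 segment(s) drawn

Start position: (0, 0)
Final position: (-10.677, -10.677)
Distance = 15.1; >= 1e-6 -> NOT closed

Answer: no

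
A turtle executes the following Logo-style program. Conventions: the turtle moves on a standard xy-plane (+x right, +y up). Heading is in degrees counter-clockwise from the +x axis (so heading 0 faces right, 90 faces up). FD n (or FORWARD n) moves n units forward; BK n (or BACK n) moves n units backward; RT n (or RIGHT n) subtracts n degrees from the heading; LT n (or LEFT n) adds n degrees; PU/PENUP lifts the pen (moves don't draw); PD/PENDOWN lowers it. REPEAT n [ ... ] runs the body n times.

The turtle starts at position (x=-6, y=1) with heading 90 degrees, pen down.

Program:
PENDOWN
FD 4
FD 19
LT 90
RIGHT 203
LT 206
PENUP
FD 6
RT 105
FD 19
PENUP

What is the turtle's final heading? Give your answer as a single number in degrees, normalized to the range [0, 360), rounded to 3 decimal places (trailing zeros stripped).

Executing turtle program step by step:
Start: pos=(-6,1), heading=90, pen down
PD: pen down
FD 4: (-6,1) -> (-6,5) [heading=90, draw]
FD 19: (-6,5) -> (-6,24) [heading=90, draw]
LT 90: heading 90 -> 180
RT 203: heading 180 -> 337
LT 206: heading 337 -> 183
PU: pen up
FD 6: (-6,24) -> (-11.992,23.686) [heading=183, move]
RT 105: heading 183 -> 78
FD 19: (-11.992,23.686) -> (-8.041,42.271) [heading=78, move]
PU: pen up
Final: pos=(-8.041,42.271), heading=78, 2 segment(s) drawn

Answer: 78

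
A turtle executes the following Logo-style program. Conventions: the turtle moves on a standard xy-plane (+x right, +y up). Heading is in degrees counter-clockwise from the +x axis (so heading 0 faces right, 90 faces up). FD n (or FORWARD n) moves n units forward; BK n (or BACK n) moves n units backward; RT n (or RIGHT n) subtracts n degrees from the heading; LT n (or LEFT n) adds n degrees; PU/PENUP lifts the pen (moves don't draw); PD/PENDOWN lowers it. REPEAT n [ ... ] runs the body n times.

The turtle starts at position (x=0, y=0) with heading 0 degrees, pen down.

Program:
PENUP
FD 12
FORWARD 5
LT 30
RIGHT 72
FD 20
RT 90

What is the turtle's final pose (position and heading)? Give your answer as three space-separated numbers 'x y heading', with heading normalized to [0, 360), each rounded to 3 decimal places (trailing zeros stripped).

Executing turtle program step by step:
Start: pos=(0,0), heading=0, pen down
PU: pen up
FD 12: (0,0) -> (12,0) [heading=0, move]
FD 5: (12,0) -> (17,0) [heading=0, move]
LT 30: heading 0 -> 30
RT 72: heading 30 -> 318
FD 20: (17,0) -> (31.863,-13.383) [heading=318, move]
RT 90: heading 318 -> 228
Final: pos=(31.863,-13.383), heading=228, 0 segment(s) drawn

Answer: 31.863 -13.383 228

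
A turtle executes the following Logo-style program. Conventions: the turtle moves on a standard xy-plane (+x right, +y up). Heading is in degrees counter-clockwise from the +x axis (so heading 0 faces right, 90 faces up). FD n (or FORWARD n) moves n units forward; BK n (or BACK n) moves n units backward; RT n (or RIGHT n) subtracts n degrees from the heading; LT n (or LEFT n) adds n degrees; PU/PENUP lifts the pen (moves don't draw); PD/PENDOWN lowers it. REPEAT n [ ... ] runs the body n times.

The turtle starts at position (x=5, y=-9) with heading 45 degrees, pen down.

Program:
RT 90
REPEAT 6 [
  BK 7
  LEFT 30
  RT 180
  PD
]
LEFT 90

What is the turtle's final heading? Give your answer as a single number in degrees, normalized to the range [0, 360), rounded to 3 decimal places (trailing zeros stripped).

Executing turtle program step by step:
Start: pos=(5,-9), heading=45, pen down
RT 90: heading 45 -> 315
REPEAT 6 [
  -- iteration 1/6 --
  BK 7: (5,-9) -> (0.05,-4.05) [heading=315, draw]
  LT 30: heading 315 -> 345
  RT 180: heading 345 -> 165
  PD: pen down
  -- iteration 2/6 --
  BK 7: (0.05,-4.05) -> (6.812,-5.862) [heading=165, draw]
  LT 30: heading 165 -> 195
  RT 180: heading 195 -> 15
  PD: pen down
  -- iteration 3/6 --
  BK 7: (6.812,-5.862) -> (0.05,-7.674) [heading=15, draw]
  LT 30: heading 15 -> 45
  RT 180: heading 45 -> 225
  PD: pen down
  -- iteration 4/6 --
  BK 7: (0.05,-7.674) -> (5,-2.724) [heading=225, draw]
  LT 30: heading 225 -> 255
  RT 180: heading 255 -> 75
  PD: pen down
  -- iteration 5/6 --
  BK 7: (5,-2.724) -> (3.188,-9.485) [heading=75, draw]
  LT 30: heading 75 -> 105
  RT 180: heading 105 -> 285
  PD: pen down
  -- iteration 6/6 --
  BK 7: (3.188,-9.485) -> (1.377,-2.724) [heading=285, draw]
  LT 30: heading 285 -> 315
  RT 180: heading 315 -> 135
  PD: pen down
]
LT 90: heading 135 -> 225
Final: pos=(1.377,-2.724), heading=225, 6 segment(s) drawn

Answer: 225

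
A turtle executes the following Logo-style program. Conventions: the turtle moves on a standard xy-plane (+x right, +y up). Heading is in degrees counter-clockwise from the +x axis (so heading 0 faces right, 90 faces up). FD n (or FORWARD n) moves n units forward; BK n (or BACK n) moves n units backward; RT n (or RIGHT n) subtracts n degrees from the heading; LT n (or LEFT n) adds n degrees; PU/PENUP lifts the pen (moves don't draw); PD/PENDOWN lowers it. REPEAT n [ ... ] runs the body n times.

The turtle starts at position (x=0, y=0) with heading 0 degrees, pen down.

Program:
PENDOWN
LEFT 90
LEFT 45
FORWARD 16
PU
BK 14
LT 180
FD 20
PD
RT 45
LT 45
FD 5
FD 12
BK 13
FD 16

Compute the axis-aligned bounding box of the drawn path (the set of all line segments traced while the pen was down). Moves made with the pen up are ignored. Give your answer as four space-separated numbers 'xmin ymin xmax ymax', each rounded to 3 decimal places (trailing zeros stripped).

Executing turtle program step by step:
Start: pos=(0,0), heading=0, pen down
PD: pen down
LT 90: heading 0 -> 90
LT 45: heading 90 -> 135
FD 16: (0,0) -> (-11.314,11.314) [heading=135, draw]
PU: pen up
BK 14: (-11.314,11.314) -> (-1.414,1.414) [heading=135, move]
LT 180: heading 135 -> 315
FD 20: (-1.414,1.414) -> (12.728,-12.728) [heading=315, move]
PD: pen down
RT 45: heading 315 -> 270
LT 45: heading 270 -> 315
FD 5: (12.728,-12.728) -> (16.263,-16.263) [heading=315, draw]
FD 12: (16.263,-16.263) -> (24.749,-24.749) [heading=315, draw]
BK 13: (24.749,-24.749) -> (15.556,-15.556) [heading=315, draw]
FD 16: (15.556,-15.556) -> (26.87,-26.87) [heading=315, draw]
Final: pos=(26.87,-26.87), heading=315, 5 segment(s) drawn

Segment endpoints: x in {-11.314, 0, 12.728, 15.556, 16.263, 24.749, 26.87}, y in {-26.87, -24.749, -16.263, -15.556, -12.728, 0, 11.314}
xmin=-11.314, ymin=-26.87, xmax=26.87, ymax=11.314

Answer: -11.314 -26.87 26.87 11.314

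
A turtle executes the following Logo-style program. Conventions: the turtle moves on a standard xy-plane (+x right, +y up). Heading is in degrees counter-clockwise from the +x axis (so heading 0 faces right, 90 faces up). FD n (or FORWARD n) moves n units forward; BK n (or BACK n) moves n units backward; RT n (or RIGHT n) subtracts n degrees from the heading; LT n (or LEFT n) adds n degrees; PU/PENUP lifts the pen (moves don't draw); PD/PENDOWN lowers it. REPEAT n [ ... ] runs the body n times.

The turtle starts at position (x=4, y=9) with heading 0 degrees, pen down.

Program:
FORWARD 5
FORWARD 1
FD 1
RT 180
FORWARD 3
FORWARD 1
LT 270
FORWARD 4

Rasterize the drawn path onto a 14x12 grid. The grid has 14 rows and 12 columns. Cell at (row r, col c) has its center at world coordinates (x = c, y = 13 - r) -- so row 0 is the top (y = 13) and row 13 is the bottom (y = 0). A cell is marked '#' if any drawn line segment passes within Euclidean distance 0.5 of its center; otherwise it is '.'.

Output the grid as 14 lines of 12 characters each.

Answer: .......#....
.......#....
.......#....
.......#....
....########
............
............
............
............
............
............
............
............
............

Derivation:
Segment 0: (4,9) -> (9,9)
Segment 1: (9,9) -> (10,9)
Segment 2: (10,9) -> (11,9)
Segment 3: (11,9) -> (8,9)
Segment 4: (8,9) -> (7,9)
Segment 5: (7,9) -> (7,13)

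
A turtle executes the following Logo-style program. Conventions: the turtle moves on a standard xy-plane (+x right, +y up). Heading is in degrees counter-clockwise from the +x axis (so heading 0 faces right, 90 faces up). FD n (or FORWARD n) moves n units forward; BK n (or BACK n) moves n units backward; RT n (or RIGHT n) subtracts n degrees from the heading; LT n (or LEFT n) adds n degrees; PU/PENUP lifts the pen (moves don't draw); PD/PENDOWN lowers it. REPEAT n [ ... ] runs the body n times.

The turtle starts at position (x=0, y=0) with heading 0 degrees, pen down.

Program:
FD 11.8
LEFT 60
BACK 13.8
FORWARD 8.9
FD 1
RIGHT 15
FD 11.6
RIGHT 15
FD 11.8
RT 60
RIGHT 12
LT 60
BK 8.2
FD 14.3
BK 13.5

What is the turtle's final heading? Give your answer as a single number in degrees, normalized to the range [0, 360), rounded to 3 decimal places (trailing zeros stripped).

Executing turtle program step by step:
Start: pos=(0,0), heading=0, pen down
FD 11.8: (0,0) -> (11.8,0) [heading=0, draw]
LT 60: heading 0 -> 60
BK 13.8: (11.8,0) -> (4.9,-11.951) [heading=60, draw]
FD 8.9: (4.9,-11.951) -> (9.35,-4.244) [heading=60, draw]
FD 1: (9.35,-4.244) -> (9.85,-3.377) [heading=60, draw]
RT 15: heading 60 -> 45
FD 11.6: (9.85,-3.377) -> (18.052,4.825) [heading=45, draw]
RT 15: heading 45 -> 30
FD 11.8: (18.052,4.825) -> (28.272,10.725) [heading=30, draw]
RT 60: heading 30 -> 330
RT 12: heading 330 -> 318
LT 60: heading 318 -> 18
BK 8.2: (28.272,10.725) -> (20.473,8.191) [heading=18, draw]
FD 14.3: (20.473,8.191) -> (34.073,12.61) [heading=18, draw]
BK 13.5: (34.073,12.61) -> (21.234,8.438) [heading=18, draw]
Final: pos=(21.234,8.438), heading=18, 9 segment(s) drawn

Answer: 18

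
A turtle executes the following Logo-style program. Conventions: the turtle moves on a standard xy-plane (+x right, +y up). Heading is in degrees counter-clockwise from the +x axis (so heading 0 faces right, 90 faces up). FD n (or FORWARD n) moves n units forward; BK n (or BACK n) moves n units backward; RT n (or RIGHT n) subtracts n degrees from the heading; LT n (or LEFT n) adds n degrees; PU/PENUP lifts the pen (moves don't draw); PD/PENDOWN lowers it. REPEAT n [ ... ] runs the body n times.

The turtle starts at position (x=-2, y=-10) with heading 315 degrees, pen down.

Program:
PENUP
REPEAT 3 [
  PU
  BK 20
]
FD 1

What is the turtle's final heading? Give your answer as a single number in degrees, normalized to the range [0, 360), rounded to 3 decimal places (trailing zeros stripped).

Executing turtle program step by step:
Start: pos=(-2,-10), heading=315, pen down
PU: pen up
REPEAT 3 [
  -- iteration 1/3 --
  PU: pen up
  BK 20: (-2,-10) -> (-16.142,4.142) [heading=315, move]
  -- iteration 2/3 --
  PU: pen up
  BK 20: (-16.142,4.142) -> (-30.284,18.284) [heading=315, move]
  -- iteration 3/3 --
  PU: pen up
  BK 20: (-30.284,18.284) -> (-44.426,32.426) [heading=315, move]
]
FD 1: (-44.426,32.426) -> (-43.719,31.719) [heading=315, move]
Final: pos=(-43.719,31.719), heading=315, 0 segment(s) drawn

Answer: 315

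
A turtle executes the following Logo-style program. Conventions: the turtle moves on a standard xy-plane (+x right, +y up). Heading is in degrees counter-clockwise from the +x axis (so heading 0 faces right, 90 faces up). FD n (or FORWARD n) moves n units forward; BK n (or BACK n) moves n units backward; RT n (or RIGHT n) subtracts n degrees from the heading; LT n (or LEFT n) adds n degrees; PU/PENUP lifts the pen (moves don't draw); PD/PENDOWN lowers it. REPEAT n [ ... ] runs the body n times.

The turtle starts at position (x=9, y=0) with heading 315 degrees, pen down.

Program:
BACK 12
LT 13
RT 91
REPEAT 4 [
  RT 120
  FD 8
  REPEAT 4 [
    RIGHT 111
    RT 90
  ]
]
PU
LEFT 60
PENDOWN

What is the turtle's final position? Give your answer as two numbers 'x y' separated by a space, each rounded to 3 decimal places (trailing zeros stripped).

Answer: -5.488 9.436

Derivation:
Executing turtle program step by step:
Start: pos=(9,0), heading=315, pen down
BK 12: (9,0) -> (0.515,8.485) [heading=315, draw]
LT 13: heading 315 -> 328
RT 91: heading 328 -> 237
REPEAT 4 [
  -- iteration 1/4 --
  RT 120: heading 237 -> 117
  FD 8: (0.515,8.485) -> (-3.117,15.613) [heading=117, draw]
  REPEAT 4 [
    -- iteration 1/4 --
    RT 111: heading 117 -> 6
    RT 90: heading 6 -> 276
    -- iteration 2/4 --
    RT 111: heading 276 -> 165
    RT 90: heading 165 -> 75
    -- iteration 3/4 --
    RT 111: heading 75 -> 324
    RT 90: heading 324 -> 234
    -- iteration 4/4 --
    RT 111: heading 234 -> 123
    RT 90: heading 123 -> 33
  ]
  -- iteration 2/4 --
  RT 120: heading 33 -> 273
  FD 8: (-3.117,15.613) -> (-2.699,7.624) [heading=273, draw]
  REPEAT 4 [
    -- iteration 1/4 --
    RT 111: heading 273 -> 162
    RT 90: heading 162 -> 72
    -- iteration 2/4 --
    RT 111: heading 72 -> 321
    RT 90: heading 321 -> 231
    -- iteration 3/4 --
    RT 111: heading 231 -> 120
    RT 90: heading 120 -> 30
    -- iteration 4/4 --
    RT 111: heading 30 -> 279
    RT 90: heading 279 -> 189
  ]
  -- iteration 3/4 --
  RT 120: heading 189 -> 69
  FD 8: (-2.699,7.624) -> (0.168,15.093) [heading=69, draw]
  REPEAT 4 [
    -- iteration 1/4 --
    RT 111: heading 69 -> 318
    RT 90: heading 318 -> 228
    -- iteration 2/4 --
    RT 111: heading 228 -> 117
    RT 90: heading 117 -> 27
    -- iteration 3/4 --
    RT 111: heading 27 -> 276
    RT 90: heading 276 -> 186
    -- iteration 4/4 --
    RT 111: heading 186 -> 75
    RT 90: heading 75 -> 345
  ]
  -- iteration 4/4 --
  RT 120: heading 345 -> 225
  FD 8: (0.168,15.093) -> (-5.488,9.436) [heading=225, draw]
  REPEAT 4 [
    -- iteration 1/4 --
    RT 111: heading 225 -> 114
    RT 90: heading 114 -> 24
    -- iteration 2/4 --
    RT 111: heading 24 -> 273
    RT 90: heading 273 -> 183
    -- iteration 3/4 --
    RT 111: heading 183 -> 72
    RT 90: heading 72 -> 342
    -- iteration 4/4 --
    RT 111: heading 342 -> 231
    RT 90: heading 231 -> 141
  ]
]
PU: pen up
LT 60: heading 141 -> 201
PD: pen down
Final: pos=(-5.488,9.436), heading=201, 5 segment(s) drawn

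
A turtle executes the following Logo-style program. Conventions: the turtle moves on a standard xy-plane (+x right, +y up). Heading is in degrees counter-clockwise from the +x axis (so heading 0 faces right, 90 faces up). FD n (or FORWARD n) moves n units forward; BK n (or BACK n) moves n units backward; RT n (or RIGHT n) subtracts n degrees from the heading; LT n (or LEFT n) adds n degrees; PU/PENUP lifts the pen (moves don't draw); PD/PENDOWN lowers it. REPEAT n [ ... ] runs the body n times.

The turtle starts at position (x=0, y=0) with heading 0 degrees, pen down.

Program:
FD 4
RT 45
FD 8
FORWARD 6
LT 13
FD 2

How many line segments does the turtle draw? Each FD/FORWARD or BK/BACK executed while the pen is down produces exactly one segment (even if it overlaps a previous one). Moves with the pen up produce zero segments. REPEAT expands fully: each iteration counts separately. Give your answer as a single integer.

Answer: 4

Derivation:
Executing turtle program step by step:
Start: pos=(0,0), heading=0, pen down
FD 4: (0,0) -> (4,0) [heading=0, draw]
RT 45: heading 0 -> 315
FD 8: (4,0) -> (9.657,-5.657) [heading=315, draw]
FD 6: (9.657,-5.657) -> (13.899,-9.899) [heading=315, draw]
LT 13: heading 315 -> 328
FD 2: (13.899,-9.899) -> (15.596,-10.959) [heading=328, draw]
Final: pos=(15.596,-10.959), heading=328, 4 segment(s) drawn
Segments drawn: 4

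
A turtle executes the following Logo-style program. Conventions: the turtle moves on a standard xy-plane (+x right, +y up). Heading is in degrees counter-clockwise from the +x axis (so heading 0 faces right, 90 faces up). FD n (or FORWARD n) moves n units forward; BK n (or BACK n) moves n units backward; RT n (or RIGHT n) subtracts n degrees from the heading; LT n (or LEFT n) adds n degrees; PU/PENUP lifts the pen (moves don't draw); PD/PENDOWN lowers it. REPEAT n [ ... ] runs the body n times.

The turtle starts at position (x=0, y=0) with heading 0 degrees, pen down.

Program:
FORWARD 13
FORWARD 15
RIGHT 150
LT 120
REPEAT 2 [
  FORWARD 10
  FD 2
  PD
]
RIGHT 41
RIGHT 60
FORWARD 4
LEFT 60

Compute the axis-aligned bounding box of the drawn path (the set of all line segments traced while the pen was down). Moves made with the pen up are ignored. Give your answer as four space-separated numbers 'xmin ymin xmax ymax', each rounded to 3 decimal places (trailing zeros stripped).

Executing turtle program step by step:
Start: pos=(0,0), heading=0, pen down
FD 13: (0,0) -> (13,0) [heading=0, draw]
FD 15: (13,0) -> (28,0) [heading=0, draw]
RT 150: heading 0 -> 210
LT 120: heading 210 -> 330
REPEAT 2 [
  -- iteration 1/2 --
  FD 10: (28,0) -> (36.66,-5) [heading=330, draw]
  FD 2: (36.66,-5) -> (38.392,-6) [heading=330, draw]
  PD: pen down
  -- iteration 2/2 --
  FD 10: (38.392,-6) -> (47.053,-11) [heading=330, draw]
  FD 2: (47.053,-11) -> (48.785,-12) [heading=330, draw]
  PD: pen down
]
RT 41: heading 330 -> 289
RT 60: heading 289 -> 229
FD 4: (48.785,-12) -> (46.16,-15.019) [heading=229, draw]
LT 60: heading 229 -> 289
Final: pos=(46.16,-15.019), heading=289, 7 segment(s) drawn

Segment endpoints: x in {0, 13, 28, 36.66, 38.392, 46.16, 47.053, 48.785}, y in {-15.019, -12, -11, -6, -5, 0}
xmin=0, ymin=-15.019, xmax=48.785, ymax=0

Answer: 0 -15.019 48.785 0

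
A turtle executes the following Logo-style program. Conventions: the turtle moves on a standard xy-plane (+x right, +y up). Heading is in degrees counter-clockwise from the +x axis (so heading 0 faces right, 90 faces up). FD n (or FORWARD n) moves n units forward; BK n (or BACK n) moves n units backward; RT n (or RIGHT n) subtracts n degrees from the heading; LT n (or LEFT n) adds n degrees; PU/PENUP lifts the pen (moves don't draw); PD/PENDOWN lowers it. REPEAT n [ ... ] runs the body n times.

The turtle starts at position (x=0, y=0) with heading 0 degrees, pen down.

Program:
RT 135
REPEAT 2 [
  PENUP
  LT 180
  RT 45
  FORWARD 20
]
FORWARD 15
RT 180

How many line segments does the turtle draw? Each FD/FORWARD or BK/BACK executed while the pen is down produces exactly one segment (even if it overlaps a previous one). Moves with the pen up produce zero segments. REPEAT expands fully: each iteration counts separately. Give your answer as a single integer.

Executing turtle program step by step:
Start: pos=(0,0), heading=0, pen down
RT 135: heading 0 -> 225
REPEAT 2 [
  -- iteration 1/2 --
  PU: pen up
  LT 180: heading 225 -> 45
  RT 45: heading 45 -> 0
  FD 20: (0,0) -> (20,0) [heading=0, move]
  -- iteration 2/2 --
  PU: pen up
  LT 180: heading 0 -> 180
  RT 45: heading 180 -> 135
  FD 20: (20,0) -> (5.858,14.142) [heading=135, move]
]
FD 15: (5.858,14.142) -> (-4.749,24.749) [heading=135, move]
RT 180: heading 135 -> 315
Final: pos=(-4.749,24.749), heading=315, 0 segment(s) drawn
Segments drawn: 0

Answer: 0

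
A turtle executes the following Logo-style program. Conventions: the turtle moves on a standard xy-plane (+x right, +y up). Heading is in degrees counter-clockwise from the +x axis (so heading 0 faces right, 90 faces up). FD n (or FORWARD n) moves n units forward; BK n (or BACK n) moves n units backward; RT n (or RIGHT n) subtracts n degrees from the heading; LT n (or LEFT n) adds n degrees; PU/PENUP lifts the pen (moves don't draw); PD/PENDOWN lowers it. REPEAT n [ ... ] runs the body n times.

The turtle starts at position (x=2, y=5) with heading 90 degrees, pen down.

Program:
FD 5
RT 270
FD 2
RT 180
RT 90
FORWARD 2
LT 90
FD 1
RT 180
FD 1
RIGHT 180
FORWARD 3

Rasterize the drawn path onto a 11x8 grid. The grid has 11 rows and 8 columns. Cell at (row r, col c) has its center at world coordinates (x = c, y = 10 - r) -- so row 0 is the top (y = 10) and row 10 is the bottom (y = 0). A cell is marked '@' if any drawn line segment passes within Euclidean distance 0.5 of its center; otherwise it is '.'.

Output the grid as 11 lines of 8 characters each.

Segment 0: (2,5) -> (2,10)
Segment 1: (2,10) -> (0,10)
Segment 2: (0,10) -> (0,8)
Segment 3: (0,8) -> (1,8)
Segment 4: (1,8) -> (0,8)
Segment 5: (0,8) -> (3,8)

Answer: @@@.....
@.@.....
@@@@....
..@.....
..@.....
..@.....
........
........
........
........
........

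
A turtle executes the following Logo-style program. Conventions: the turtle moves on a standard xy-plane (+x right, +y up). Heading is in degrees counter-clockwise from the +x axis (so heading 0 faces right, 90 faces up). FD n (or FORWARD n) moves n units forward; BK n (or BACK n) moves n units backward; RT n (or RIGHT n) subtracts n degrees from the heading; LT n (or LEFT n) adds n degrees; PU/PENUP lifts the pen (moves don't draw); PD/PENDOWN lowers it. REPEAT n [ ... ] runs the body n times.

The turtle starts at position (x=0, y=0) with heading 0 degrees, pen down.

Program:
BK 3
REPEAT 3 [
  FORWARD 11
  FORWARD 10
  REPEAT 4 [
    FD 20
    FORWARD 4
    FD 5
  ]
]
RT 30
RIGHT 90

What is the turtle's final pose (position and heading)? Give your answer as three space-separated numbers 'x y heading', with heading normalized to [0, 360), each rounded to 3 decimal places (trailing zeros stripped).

Answer: 408 0 240

Derivation:
Executing turtle program step by step:
Start: pos=(0,0), heading=0, pen down
BK 3: (0,0) -> (-3,0) [heading=0, draw]
REPEAT 3 [
  -- iteration 1/3 --
  FD 11: (-3,0) -> (8,0) [heading=0, draw]
  FD 10: (8,0) -> (18,0) [heading=0, draw]
  REPEAT 4 [
    -- iteration 1/4 --
    FD 20: (18,0) -> (38,0) [heading=0, draw]
    FD 4: (38,0) -> (42,0) [heading=0, draw]
    FD 5: (42,0) -> (47,0) [heading=0, draw]
    -- iteration 2/4 --
    FD 20: (47,0) -> (67,0) [heading=0, draw]
    FD 4: (67,0) -> (71,0) [heading=0, draw]
    FD 5: (71,0) -> (76,0) [heading=0, draw]
    -- iteration 3/4 --
    FD 20: (76,0) -> (96,0) [heading=0, draw]
    FD 4: (96,0) -> (100,0) [heading=0, draw]
    FD 5: (100,0) -> (105,0) [heading=0, draw]
    -- iteration 4/4 --
    FD 20: (105,0) -> (125,0) [heading=0, draw]
    FD 4: (125,0) -> (129,0) [heading=0, draw]
    FD 5: (129,0) -> (134,0) [heading=0, draw]
  ]
  -- iteration 2/3 --
  FD 11: (134,0) -> (145,0) [heading=0, draw]
  FD 10: (145,0) -> (155,0) [heading=0, draw]
  REPEAT 4 [
    -- iteration 1/4 --
    FD 20: (155,0) -> (175,0) [heading=0, draw]
    FD 4: (175,0) -> (179,0) [heading=0, draw]
    FD 5: (179,0) -> (184,0) [heading=0, draw]
    -- iteration 2/4 --
    FD 20: (184,0) -> (204,0) [heading=0, draw]
    FD 4: (204,0) -> (208,0) [heading=0, draw]
    FD 5: (208,0) -> (213,0) [heading=0, draw]
    -- iteration 3/4 --
    FD 20: (213,0) -> (233,0) [heading=0, draw]
    FD 4: (233,0) -> (237,0) [heading=0, draw]
    FD 5: (237,0) -> (242,0) [heading=0, draw]
    -- iteration 4/4 --
    FD 20: (242,0) -> (262,0) [heading=0, draw]
    FD 4: (262,0) -> (266,0) [heading=0, draw]
    FD 5: (266,0) -> (271,0) [heading=0, draw]
  ]
  -- iteration 3/3 --
  FD 11: (271,0) -> (282,0) [heading=0, draw]
  FD 10: (282,0) -> (292,0) [heading=0, draw]
  REPEAT 4 [
    -- iteration 1/4 --
    FD 20: (292,0) -> (312,0) [heading=0, draw]
    FD 4: (312,0) -> (316,0) [heading=0, draw]
    FD 5: (316,0) -> (321,0) [heading=0, draw]
    -- iteration 2/4 --
    FD 20: (321,0) -> (341,0) [heading=0, draw]
    FD 4: (341,0) -> (345,0) [heading=0, draw]
    FD 5: (345,0) -> (350,0) [heading=0, draw]
    -- iteration 3/4 --
    FD 20: (350,0) -> (370,0) [heading=0, draw]
    FD 4: (370,0) -> (374,0) [heading=0, draw]
    FD 5: (374,0) -> (379,0) [heading=0, draw]
    -- iteration 4/4 --
    FD 20: (379,0) -> (399,0) [heading=0, draw]
    FD 4: (399,0) -> (403,0) [heading=0, draw]
    FD 5: (403,0) -> (408,0) [heading=0, draw]
  ]
]
RT 30: heading 0 -> 330
RT 90: heading 330 -> 240
Final: pos=(408,0), heading=240, 43 segment(s) drawn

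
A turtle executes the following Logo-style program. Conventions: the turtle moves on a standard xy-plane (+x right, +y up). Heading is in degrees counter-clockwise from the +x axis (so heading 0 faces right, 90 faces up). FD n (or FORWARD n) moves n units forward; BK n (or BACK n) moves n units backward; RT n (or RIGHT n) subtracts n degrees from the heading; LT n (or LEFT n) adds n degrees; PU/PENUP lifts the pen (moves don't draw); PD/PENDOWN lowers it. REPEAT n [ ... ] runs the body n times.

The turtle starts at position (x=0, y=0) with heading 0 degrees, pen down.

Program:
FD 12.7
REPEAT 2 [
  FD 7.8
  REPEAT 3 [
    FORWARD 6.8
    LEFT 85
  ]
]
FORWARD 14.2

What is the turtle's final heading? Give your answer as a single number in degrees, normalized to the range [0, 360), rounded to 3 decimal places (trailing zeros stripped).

Executing turtle program step by step:
Start: pos=(0,0), heading=0, pen down
FD 12.7: (0,0) -> (12.7,0) [heading=0, draw]
REPEAT 2 [
  -- iteration 1/2 --
  FD 7.8: (12.7,0) -> (20.5,0) [heading=0, draw]
  REPEAT 3 [
    -- iteration 1/3 --
    FD 6.8: (20.5,0) -> (27.3,0) [heading=0, draw]
    LT 85: heading 0 -> 85
    -- iteration 2/3 --
    FD 6.8: (27.3,0) -> (27.893,6.774) [heading=85, draw]
    LT 85: heading 85 -> 170
    -- iteration 3/3 --
    FD 6.8: (27.893,6.774) -> (21.196,7.955) [heading=170, draw]
    LT 85: heading 170 -> 255
  ]
  -- iteration 2/2 --
  FD 7.8: (21.196,7.955) -> (19.177,0.421) [heading=255, draw]
  REPEAT 3 [
    -- iteration 1/3 --
    FD 6.8: (19.177,0.421) -> (17.417,-6.148) [heading=255, draw]
    LT 85: heading 255 -> 340
    -- iteration 2/3 --
    FD 6.8: (17.417,-6.148) -> (23.807,-8.473) [heading=340, draw]
    LT 85: heading 340 -> 65
    -- iteration 3/3 --
    FD 6.8: (23.807,-8.473) -> (26.681,-2.31) [heading=65, draw]
    LT 85: heading 65 -> 150
  ]
]
FD 14.2: (26.681,-2.31) -> (14.383,4.79) [heading=150, draw]
Final: pos=(14.383,4.79), heading=150, 10 segment(s) drawn

Answer: 150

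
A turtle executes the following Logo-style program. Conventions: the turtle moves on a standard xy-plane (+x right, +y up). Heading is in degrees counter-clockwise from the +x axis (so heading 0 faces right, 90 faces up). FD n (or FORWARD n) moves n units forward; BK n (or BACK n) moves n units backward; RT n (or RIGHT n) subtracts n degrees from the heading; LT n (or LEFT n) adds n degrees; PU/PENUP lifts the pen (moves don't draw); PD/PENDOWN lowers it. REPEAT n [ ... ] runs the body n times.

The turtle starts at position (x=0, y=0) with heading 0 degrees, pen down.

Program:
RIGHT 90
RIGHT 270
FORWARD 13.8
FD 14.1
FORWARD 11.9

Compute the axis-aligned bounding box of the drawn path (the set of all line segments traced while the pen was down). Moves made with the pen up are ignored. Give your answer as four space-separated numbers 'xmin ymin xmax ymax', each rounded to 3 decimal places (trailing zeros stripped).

Executing turtle program step by step:
Start: pos=(0,0), heading=0, pen down
RT 90: heading 0 -> 270
RT 270: heading 270 -> 0
FD 13.8: (0,0) -> (13.8,0) [heading=0, draw]
FD 14.1: (13.8,0) -> (27.9,0) [heading=0, draw]
FD 11.9: (27.9,0) -> (39.8,0) [heading=0, draw]
Final: pos=(39.8,0), heading=0, 3 segment(s) drawn

Segment endpoints: x in {0, 13.8, 27.9, 39.8}, y in {0, 0, 0, 0}
xmin=0, ymin=0, xmax=39.8, ymax=0

Answer: 0 0 39.8 0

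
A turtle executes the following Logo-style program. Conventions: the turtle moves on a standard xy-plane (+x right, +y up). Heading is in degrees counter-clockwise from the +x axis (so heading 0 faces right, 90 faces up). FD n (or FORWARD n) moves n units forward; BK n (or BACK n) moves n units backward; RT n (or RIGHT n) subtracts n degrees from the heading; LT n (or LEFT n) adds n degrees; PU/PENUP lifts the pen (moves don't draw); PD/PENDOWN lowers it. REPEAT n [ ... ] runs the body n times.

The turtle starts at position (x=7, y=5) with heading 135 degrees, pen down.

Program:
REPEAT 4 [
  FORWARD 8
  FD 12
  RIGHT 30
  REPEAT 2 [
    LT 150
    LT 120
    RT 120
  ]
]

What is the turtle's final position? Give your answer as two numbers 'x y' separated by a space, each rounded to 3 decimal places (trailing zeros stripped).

Executing turtle program step by step:
Start: pos=(7,5), heading=135, pen down
REPEAT 4 [
  -- iteration 1/4 --
  FD 8: (7,5) -> (1.343,10.657) [heading=135, draw]
  FD 12: (1.343,10.657) -> (-7.142,19.142) [heading=135, draw]
  RT 30: heading 135 -> 105
  REPEAT 2 [
    -- iteration 1/2 --
    LT 150: heading 105 -> 255
    LT 120: heading 255 -> 15
    RT 120: heading 15 -> 255
    -- iteration 2/2 --
    LT 150: heading 255 -> 45
    LT 120: heading 45 -> 165
    RT 120: heading 165 -> 45
  ]
  -- iteration 2/4 --
  FD 8: (-7.142,19.142) -> (-1.485,24.799) [heading=45, draw]
  FD 12: (-1.485,24.799) -> (7,33.284) [heading=45, draw]
  RT 30: heading 45 -> 15
  REPEAT 2 [
    -- iteration 1/2 --
    LT 150: heading 15 -> 165
    LT 120: heading 165 -> 285
    RT 120: heading 285 -> 165
    -- iteration 2/2 --
    LT 150: heading 165 -> 315
    LT 120: heading 315 -> 75
    RT 120: heading 75 -> 315
  ]
  -- iteration 3/4 --
  FD 8: (7,33.284) -> (12.657,27.627) [heading=315, draw]
  FD 12: (12.657,27.627) -> (21.142,19.142) [heading=315, draw]
  RT 30: heading 315 -> 285
  REPEAT 2 [
    -- iteration 1/2 --
    LT 150: heading 285 -> 75
    LT 120: heading 75 -> 195
    RT 120: heading 195 -> 75
    -- iteration 2/2 --
    LT 150: heading 75 -> 225
    LT 120: heading 225 -> 345
    RT 120: heading 345 -> 225
  ]
  -- iteration 4/4 --
  FD 8: (21.142,19.142) -> (15.485,13.485) [heading=225, draw]
  FD 12: (15.485,13.485) -> (7,5) [heading=225, draw]
  RT 30: heading 225 -> 195
  REPEAT 2 [
    -- iteration 1/2 --
    LT 150: heading 195 -> 345
    LT 120: heading 345 -> 105
    RT 120: heading 105 -> 345
    -- iteration 2/2 --
    LT 150: heading 345 -> 135
    LT 120: heading 135 -> 255
    RT 120: heading 255 -> 135
  ]
]
Final: pos=(7,5), heading=135, 8 segment(s) drawn

Answer: 7 5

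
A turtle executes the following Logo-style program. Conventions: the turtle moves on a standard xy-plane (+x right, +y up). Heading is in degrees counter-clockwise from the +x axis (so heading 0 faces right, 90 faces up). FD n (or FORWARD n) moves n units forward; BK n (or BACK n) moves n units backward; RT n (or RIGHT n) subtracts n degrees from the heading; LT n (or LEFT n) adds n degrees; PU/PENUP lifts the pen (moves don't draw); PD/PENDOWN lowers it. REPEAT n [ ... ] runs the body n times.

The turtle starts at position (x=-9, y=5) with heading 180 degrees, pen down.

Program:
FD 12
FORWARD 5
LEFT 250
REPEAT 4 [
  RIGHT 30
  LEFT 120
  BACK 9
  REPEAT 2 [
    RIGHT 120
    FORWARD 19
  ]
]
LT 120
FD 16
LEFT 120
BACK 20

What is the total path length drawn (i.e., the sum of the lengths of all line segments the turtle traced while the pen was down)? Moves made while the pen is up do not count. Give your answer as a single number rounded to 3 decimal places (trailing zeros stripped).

Executing turtle program step by step:
Start: pos=(-9,5), heading=180, pen down
FD 12: (-9,5) -> (-21,5) [heading=180, draw]
FD 5: (-21,5) -> (-26,5) [heading=180, draw]
LT 250: heading 180 -> 70
REPEAT 4 [
  -- iteration 1/4 --
  RT 30: heading 70 -> 40
  LT 120: heading 40 -> 160
  BK 9: (-26,5) -> (-17.543,1.922) [heading=160, draw]
  REPEAT 2 [
    -- iteration 1/2 --
    RT 120: heading 160 -> 40
    FD 19: (-17.543,1.922) -> (-2.988,14.135) [heading=40, draw]
    -- iteration 2/2 --
    RT 120: heading 40 -> 280
    FD 19: (-2.988,14.135) -> (0.311,-4.577) [heading=280, draw]
  ]
  -- iteration 2/4 --
  RT 30: heading 280 -> 250
  LT 120: heading 250 -> 10
  BK 9: (0.311,-4.577) -> (-8.552,-6.139) [heading=10, draw]
  REPEAT 2 [
    -- iteration 1/2 --
    RT 120: heading 10 -> 250
    FD 19: (-8.552,-6.139) -> (-15.05,-23.994) [heading=250, draw]
    -- iteration 2/2 --
    RT 120: heading 250 -> 130
    FD 19: (-15.05,-23.994) -> (-27.263,-9.439) [heading=130, draw]
  ]
  -- iteration 3/4 --
  RT 30: heading 130 -> 100
  LT 120: heading 100 -> 220
  BK 9: (-27.263,-9.439) -> (-20.369,-3.654) [heading=220, draw]
  REPEAT 2 [
    -- iteration 1/2 --
    RT 120: heading 220 -> 100
    FD 19: (-20.369,-3.654) -> (-23.668,15.058) [heading=100, draw]
    -- iteration 2/2 --
    RT 120: heading 100 -> 340
    FD 19: (-23.668,15.058) -> (-5.814,8.559) [heading=340, draw]
  ]
  -- iteration 4/4 --
  RT 30: heading 340 -> 310
  LT 120: heading 310 -> 70
  BK 9: (-5.814,8.559) -> (-8.892,0.102) [heading=70, draw]
  REPEAT 2 [
    -- iteration 1/2 --
    RT 120: heading 70 -> 310
    FD 19: (-8.892,0.102) -> (3.321,-14.453) [heading=310, draw]
    -- iteration 2/2 --
    RT 120: heading 310 -> 190
    FD 19: (3.321,-14.453) -> (-15.391,-17.752) [heading=190, draw]
  ]
]
LT 120: heading 190 -> 310
FD 16: (-15.391,-17.752) -> (-5.106,-30.009) [heading=310, draw]
LT 120: heading 310 -> 70
BK 20: (-5.106,-30.009) -> (-11.946,-48.803) [heading=70, draw]
Final: pos=(-11.946,-48.803), heading=70, 16 segment(s) drawn

Segment lengths:
  seg 1: (-9,5) -> (-21,5), length = 12
  seg 2: (-21,5) -> (-26,5), length = 5
  seg 3: (-26,5) -> (-17.543,1.922), length = 9
  seg 4: (-17.543,1.922) -> (-2.988,14.135), length = 19
  seg 5: (-2.988,14.135) -> (0.311,-4.577), length = 19
  seg 6: (0.311,-4.577) -> (-8.552,-6.139), length = 9
  seg 7: (-8.552,-6.139) -> (-15.05,-23.994), length = 19
  seg 8: (-15.05,-23.994) -> (-27.263,-9.439), length = 19
  seg 9: (-27.263,-9.439) -> (-20.369,-3.654), length = 9
  seg 10: (-20.369,-3.654) -> (-23.668,15.058), length = 19
  seg 11: (-23.668,15.058) -> (-5.814,8.559), length = 19
  seg 12: (-5.814,8.559) -> (-8.892,0.102), length = 9
  seg 13: (-8.892,0.102) -> (3.321,-14.453), length = 19
  seg 14: (3.321,-14.453) -> (-15.391,-17.752), length = 19
  seg 15: (-15.391,-17.752) -> (-5.106,-30.009), length = 16
  seg 16: (-5.106,-30.009) -> (-11.946,-48.803), length = 20
Total = 241

Answer: 241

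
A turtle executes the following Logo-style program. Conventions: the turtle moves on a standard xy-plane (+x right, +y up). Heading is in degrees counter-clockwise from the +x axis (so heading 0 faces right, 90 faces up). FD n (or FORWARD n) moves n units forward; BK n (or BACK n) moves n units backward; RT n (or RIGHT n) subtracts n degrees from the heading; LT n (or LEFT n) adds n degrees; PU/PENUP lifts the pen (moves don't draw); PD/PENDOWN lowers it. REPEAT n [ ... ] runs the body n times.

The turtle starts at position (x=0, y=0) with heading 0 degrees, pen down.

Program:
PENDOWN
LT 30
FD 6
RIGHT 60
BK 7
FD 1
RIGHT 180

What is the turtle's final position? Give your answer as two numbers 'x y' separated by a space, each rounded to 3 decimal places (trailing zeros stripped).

Executing turtle program step by step:
Start: pos=(0,0), heading=0, pen down
PD: pen down
LT 30: heading 0 -> 30
FD 6: (0,0) -> (5.196,3) [heading=30, draw]
RT 60: heading 30 -> 330
BK 7: (5.196,3) -> (-0.866,6.5) [heading=330, draw]
FD 1: (-0.866,6.5) -> (0,6) [heading=330, draw]
RT 180: heading 330 -> 150
Final: pos=(0,6), heading=150, 3 segment(s) drawn

Answer: 0 6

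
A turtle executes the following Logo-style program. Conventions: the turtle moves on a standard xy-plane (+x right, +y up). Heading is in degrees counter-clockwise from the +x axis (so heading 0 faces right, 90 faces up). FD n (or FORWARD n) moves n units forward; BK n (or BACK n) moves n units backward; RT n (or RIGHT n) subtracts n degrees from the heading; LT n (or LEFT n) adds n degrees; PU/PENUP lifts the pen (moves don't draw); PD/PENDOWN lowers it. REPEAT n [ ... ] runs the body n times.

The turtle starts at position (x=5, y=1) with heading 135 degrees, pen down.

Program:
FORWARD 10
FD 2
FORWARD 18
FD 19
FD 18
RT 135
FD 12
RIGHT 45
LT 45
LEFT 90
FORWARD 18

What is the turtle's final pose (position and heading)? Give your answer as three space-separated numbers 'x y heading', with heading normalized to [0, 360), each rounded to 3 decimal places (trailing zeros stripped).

Answer: -30.376 66.376 90

Derivation:
Executing turtle program step by step:
Start: pos=(5,1), heading=135, pen down
FD 10: (5,1) -> (-2.071,8.071) [heading=135, draw]
FD 2: (-2.071,8.071) -> (-3.485,9.485) [heading=135, draw]
FD 18: (-3.485,9.485) -> (-16.213,22.213) [heading=135, draw]
FD 19: (-16.213,22.213) -> (-29.648,35.648) [heading=135, draw]
FD 18: (-29.648,35.648) -> (-42.376,48.376) [heading=135, draw]
RT 135: heading 135 -> 0
FD 12: (-42.376,48.376) -> (-30.376,48.376) [heading=0, draw]
RT 45: heading 0 -> 315
LT 45: heading 315 -> 0
LT 90: heading 0 -> 90
FD 18: (-30.376,48.376) -> (-30.376,66.376) [heading=90, draw]
Final: pos=(-30.376,66.376), heading=90, 7 segment(s) drawn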